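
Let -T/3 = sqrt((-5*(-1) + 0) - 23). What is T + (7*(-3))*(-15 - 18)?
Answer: 693 - 9*I*sqrt(2) ≈ 693.0 - 12.728*I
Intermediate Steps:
T = -9*I*sqrt(2) (T = -3*sqrt((-5*(-1) + 0) - 23) = -3*sqrt((5 + 0) - 23) = -3*sqrt(5 - 23) = -9*I*sqrt(2) ≈ -12.728*I)
T + (7*(-3))*(-15 - 18) = -9*I*sqrt(2) + (7*(-3))*(-15 - 18) = -9*I*sqrt(2) - 21*(-33) = -9*I*sqrt(2) + 693 = 693 - 9*I*sqrt(2)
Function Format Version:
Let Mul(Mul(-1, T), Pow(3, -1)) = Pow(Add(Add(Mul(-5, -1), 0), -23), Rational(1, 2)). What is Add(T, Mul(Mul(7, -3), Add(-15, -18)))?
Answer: Add(693, Mul(-9, I, Pow(2, Rational(1, 2)))) ≈ Add(693.00, Mul(-12.728, I))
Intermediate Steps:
T = Mul(-9, I, Pow(2, Rational(1, 2))) (T = Mul(-3, Pow(Add(Add(Mul(-5, -1), 0), -23), Rational(1, 2))) = Mul(-3, Pow(Add(Add(5, 0), -23), Rational(1, 2))) = Mul(-3, Pow(Add(5, -23), Rational(1, 2))) = Mul(-3, Pow(-18, Rational(1, 2))) = Mul(-3, Mul(3, I, Pow(2, Rational(1, 2)))) = Mul(-9, I, Pow(2, Rational(1, 2))) ≈ Mul(-12.728, I))
Add(T, Mul(Mul(7, -3), Add(-15, -18))) = Add(Mul(-9, I, Pow(2, Rational(1, 2))), Mul(Mul(7, -3), Add(-15, -18))) = Add(Mul(-9, I, Pow(2, Rational(1, 2))), Mul(-21, -33)) = Add(Mul(-9, I, Pow(2, Rational(1, 2))), 693) = Add(693, Mul(-9, I, Pow(2, Rational(1, 2))))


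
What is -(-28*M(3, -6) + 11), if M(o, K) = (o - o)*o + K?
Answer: -179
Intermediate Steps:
M(o, K) = K (M(o, K) = 0*o + K = 0 + K = K)
-(-28*M(3, -6) + 11) = -(-28*(-6) + 11) = -(168 + 11) = -1*179 = -179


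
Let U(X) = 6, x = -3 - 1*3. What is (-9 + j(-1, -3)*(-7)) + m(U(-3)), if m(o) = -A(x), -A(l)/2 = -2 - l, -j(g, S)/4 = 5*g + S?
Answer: -225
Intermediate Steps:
j(g, S) = -20*g - 4*S (j(g, S) = -4*(5*g + S) = -4*(S + 5*g) = -20*g - 4*S)
x = -6 (x = -3 - 3 = -6)
A(l) = 4 + 2*l (A(l) = -2*(-2 - l) = 4 + 2*l)
m(o) = 8 (m(o) = -(4 + 2*(-6)) = -(4 - 12) = -1*(-8) = 8)
(-9 + j(-1, -3)*(-7)) + m(U(-3)) = (-9 + (-20*(-1) - 4*(-3))*(-7)) + 8 = (-9 + (20 + 12)*(-7)) + 8 = (-9 + 32*(-7)) + 8 = (-9 - 224) + 8 = -233 + 8 = -225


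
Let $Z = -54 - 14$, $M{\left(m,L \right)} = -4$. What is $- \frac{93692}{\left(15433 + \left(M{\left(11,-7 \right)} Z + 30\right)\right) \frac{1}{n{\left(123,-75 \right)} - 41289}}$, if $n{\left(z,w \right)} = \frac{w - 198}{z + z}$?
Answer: $\frac{158610671494}{645135} \approx 2.4586 \cdot 10^{5}$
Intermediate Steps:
$n{\left(z,w \right)} = \frac{-198 + w}{2 z}$
$Z = -68$ ($Z = -54 - 14 = -68$)
$- \frac{93692}{\left(15433 + \left(M{\left(11,-7 \right)} Z + 30\right)\right) \frac{1}{n{\left(123,-75 \right)} - 41289}} = - \frac{93692}{\left(15433 + \left(\left(-4\right) \left(-68\right) + 30\right)\right) \frac{1}{\frac{-198 - 75}{2 \cdot 123} - 41289}} = - \frac{93692}{\left(15433 + \left(272 + 30\right)\right) \frac{1}{\frac{1}{2} \cdot \frac{1}{123} \left(-273\right) - 41289}} = - \frac{93692}{\left(15433 + 302\right) \frac{1}{- \frac{91}{82} - 41289}} = - \frac{93692}{15735 \frac{1}{- \frac{3385789}{82}}} = - \frac{93692}{15735 \left(- \frac{82}{3385789}\right)} = - \frac{93692}{- \frac{1290270}{3385789}} = \left(-93692\right) \left(- \frac{3385789}{1290270}\right) = \frac{158610671494}{645135}$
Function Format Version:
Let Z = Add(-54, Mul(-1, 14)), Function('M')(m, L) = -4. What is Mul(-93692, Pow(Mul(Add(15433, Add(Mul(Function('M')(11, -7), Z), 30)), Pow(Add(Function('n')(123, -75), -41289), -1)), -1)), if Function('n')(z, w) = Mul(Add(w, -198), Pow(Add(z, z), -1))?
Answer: Rational(158610671494, 645135) ≈ 2.4586e+5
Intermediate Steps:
Function('n')(z, w) = Mul(Rational(1, 2), Pow(z, -1), Add(-198, w)) (Function('n')(z, w) = Mul(Add(-198, w), Pow(Mul(2, z), -1)) = Mul(Add(-198, w), Mul(Rational(1, 2), Pow(z, -1))) = Mul(Rational(1, 2), Pow(z, -1), Add(-198, w)))
Z = -68 (Z = Add(-54, -14) = -68)
Mul(-93692, Pow(Mul(Add(15433, Add(Mul(Function('M')(11, -7), Z), 30)), Pow(Add(Function('n')(123, -75), -41289), -1)), -1)) = Mul(-93692, Pow(Mul(Add(15433, Add(Mul(-4, -68), 30)), Pow(Add(Mul(Rational(1, 2), Pow(123, -1), Add(-198, -75)), -41289), -1)), -1)) = Mul(-93692, Pow(Mul(Add(15433, Add(272, 30)), Pow(Add(Mul(Rational(1, 2), Rational(1, 123), -273), -41289), -1)), -1)) = Mul(-93692, Pow(Mul(Add(15433, 302), Pow(Add(Rational(-91, 82), -41289), -1)), -1)) = Mul(-93692, Pow(Mul(15735, Pow(Rational(-3385789, 82), -1)), -1)) = Mul(-93692, Pow(Mul(15735, Rational(-82, 3385789)), -1)) = Mul(-93692, Pow(Rational(-1290270, 3385789), -1)) = Mul(-93692, Rational(-3385789, 1290270)) = Rational(158610671494, 645135)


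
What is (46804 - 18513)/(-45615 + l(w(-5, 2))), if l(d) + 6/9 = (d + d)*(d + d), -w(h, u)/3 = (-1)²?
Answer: -84873/136739 ≈ -0.62069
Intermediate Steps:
w(h, u) = -3 (w(h, u) = -3*(-1)² = -3*1 = -3)
l(d) = -⅔ + 4*d² (l(d) = -⅔ + (d + d)*(d + d) = -⅔ + (2*d)*(2*d) = -⅔ + 4*d²)
(46804 - 18513)/(-45615 + l(w(-5, 2))) = (46804 - 18513)/(-45615 + (-⅔ + 4*(-3)²)) = 28291/(-45615 + (-⅔ + 4*9)) = 28291/(-45615 + (-⅔ + 36)) = 28291/(-45615 + 106/3) = 28291/(-136739/3) = 28291*(-3/136739) = -84873/136739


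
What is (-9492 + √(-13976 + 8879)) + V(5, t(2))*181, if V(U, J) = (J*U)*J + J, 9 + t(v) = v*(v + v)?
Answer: -8768 + I*√5097 ≈ -8768.0 + 71.393*I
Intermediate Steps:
t(v) = -9 + 2*v² (t(v) = -9 + v*(v + v) = -9 + v*(2*v) = -9 + 2*v²)
V(U, J) = J + U*J² (V(U, J) = U*J² + J = J + U*J²)
(-9492 + √(-13976 + 8879)) + V(5, t(2))*181 = (-9492 + √(-13976 + 8879)) + ((-9 + 2*2²)*(1 + (-9 + 2*2²)*5))*181 = (-9492 + √(-5097)) + ((-9 + 2*4)*(1 + (-9 + 2*4)*5))*181 = (-9492 + I*√5097) + ((-9 + 8)*(1 + (-9 + 8)*5))*181 = (-9492 + I*√5097) - (1 - 1*5)*181 = (-9492 + I*√5097) - (1 - 5)*181 = (-9492 + I*√5097) - 1*(-4)*181 = (-9492 + I*√5097) + 4*181 = (-9492 + I*√5097) + 724 = -8768 + I*√5097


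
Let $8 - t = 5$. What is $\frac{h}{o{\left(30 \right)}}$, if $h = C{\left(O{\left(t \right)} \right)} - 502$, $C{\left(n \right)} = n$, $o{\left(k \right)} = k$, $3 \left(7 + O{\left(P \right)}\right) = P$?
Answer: $- \frac{254}{15} \approx -16.933$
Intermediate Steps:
$t = 3$ ($t = 8 - 5 = 3$)
$O{\left(P \right)} = -7 + \frac{P}{3}$
$h = -508$ ($h = \left(-7 + \frac{1}{3} \cdot 3\right) - 502 = \left(-7 + 1\right) - 502 = -6 - 502 = -508$)
$\frac{h}{o{\left(30 \right)}} = - \frac{508}{30} = \left(-508\right) \frac{1}{30} = - \frac{254}{15}$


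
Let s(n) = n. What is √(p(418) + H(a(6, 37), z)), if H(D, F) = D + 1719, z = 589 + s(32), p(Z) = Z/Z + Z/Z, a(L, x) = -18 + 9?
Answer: 4*√107 ≈ 41.376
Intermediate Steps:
a(L, x) = -9
p(Z) = 2 (p(Z) = 1 + 1 = 2)
z = 621 (z = 589 + 32 = 621)
H(D, F) = 1719 + D
√(p(418) + H(a(6, 37), z)) = √(2 + (1719 - 9)) = √(2 + 1710) = √1712 = 4*√107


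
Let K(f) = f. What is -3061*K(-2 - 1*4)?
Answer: 18366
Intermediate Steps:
-3061*K(-2 - 1*4) = -3061*(-2 - 1*4) = -3061*(-2 - 4) = -3061*(-6) = 18366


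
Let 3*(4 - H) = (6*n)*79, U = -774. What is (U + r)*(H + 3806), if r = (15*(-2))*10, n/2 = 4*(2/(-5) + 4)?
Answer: 3975948/5 ≈ 7.9519e+5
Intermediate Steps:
n = 144/5 (n = 2*(4*(2/(-5) + 4)) = 2*(4*(2*(-⅕) + 4)) = 2*(4*(-⅖ + 4)) = 2*(4*(18/5)) = 2*(72/5) = 144/5 ≈ 28.800)
r = -300 (r = -30*10 = -300)
H = -22732/5 (H = 4 - 6*(144/5)*79/3 = 4 - 288*79/5 = 4 - ⅓*68256/5 = 4 - 22752/5 = -22732/5 ≈ -4546.4)
(U + r)*(H + 3806) = (-774 - 300)*(-22732/5 + 3806) = -1074*(-3702/5) = 3975948/5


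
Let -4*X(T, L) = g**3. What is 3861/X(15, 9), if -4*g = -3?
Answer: -36608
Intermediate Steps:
g = 3/4 (g = -1/4*(-3) = 3/4 ≈ 0.75000)
X(T, L) = -27/256 (X(T, L) = -(3/4)**3/4 = -1/4*27/64 = -27/256)
3861/X(15, 9) = 3861/(-27/256) = 3861*(-256/27) = -36608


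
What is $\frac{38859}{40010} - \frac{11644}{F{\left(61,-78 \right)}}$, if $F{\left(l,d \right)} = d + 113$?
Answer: $- \frac{18580655}{56014} \approx -331.71$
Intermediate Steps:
$F{\left(l,d \right)} = 113 + d$
$\frac{38859}{40010} - \frac{11644}{F{\left(61,-78 \right)}} = \frac{38859}{40010} - \frac{11644}{113 - 78} = 38859 \cdot \frac{1}{40010} - \frac{11644}{35} = \frac{38859}{40010} - \frac{11644}{35} = - \frac{18580655}{56014}$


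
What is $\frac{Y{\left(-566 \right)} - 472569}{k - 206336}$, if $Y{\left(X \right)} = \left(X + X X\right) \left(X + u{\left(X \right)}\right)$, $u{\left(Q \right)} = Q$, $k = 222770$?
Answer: $- \frac{32952259}{1494} \approx -22056.0$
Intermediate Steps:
$Y{\left(X \right)} = 2 X \left(X + X^{2}\right)$ ($Y{\left(X \right)} = \left(X + X X\right) \left(X + X\right) = \left(X + X^{2}\right) 2 X = 2 X \left(X + X^{2}\right)$)
$\frac{Y{\left(-566 \right)} - 472569}{k - 206336} = \frac{2 \left(-566\right)^{2} \left(1 - 566\right) - 472569}{222770 - 206336} = \frac{2 \cdot 320356 \left(-565\right) - 472569}{16434} = \left(-362002280 - 472569\right) \frac{1}{16434} = \left(-362474849\right) \frac{1}{16434} = - \frac{32952259}{1494}$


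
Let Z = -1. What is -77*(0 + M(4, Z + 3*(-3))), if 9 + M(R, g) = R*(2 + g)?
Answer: 3157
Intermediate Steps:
M(R, g) = -9 + R*(2 + g)
-77*(0 + M(4, Z + 3*(-3))) = -77*(0 + (-9 + 2*4 + 4*(-1 + 3*(-3)))) = -77*(0 + (-9 + 8 + 4*(-1 - 9))) = -77*(0 + (-9 + 8 + 4*(-10))) = -77*(0 + (-9 + 8 - 40)) = -77*(0 - 41) = -77*(-41) = 3157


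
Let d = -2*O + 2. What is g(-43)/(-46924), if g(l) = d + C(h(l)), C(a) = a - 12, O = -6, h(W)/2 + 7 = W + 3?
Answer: 23/11731 ≈ 0.0019606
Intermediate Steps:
h(W) = -8 + 2*W (h(W) = -14 + 2*(W + 3) = -14 + 2*(3 + W) = -14 + (6 + 2*W) = -8 + 2*W)
C(a) = -12 + a
d = 14 (d = -2*(-6) + 2 = 12 + 2 = 14)
g(l) = -6 + 2*l (g(l) = 14 + (-12 + (-8 + 2*l)) = 14 + (-20 + 2*l) = -6 + 2*l)
g(-43)/(-46924) = (-6 + 2*(-43))/(-46924) = (-6 - 86)*(-1/46924) = -92*(-1/46924) = 23/11731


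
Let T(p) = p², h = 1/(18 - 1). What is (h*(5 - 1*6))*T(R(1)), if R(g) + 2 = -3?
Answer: -25/17 ≈ -1.4706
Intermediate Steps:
R(g) = -5 (R(g) = -2 - 3 = -5)
h = 1/17 ≈ 0.058824
(h*(5 - 1*6))*T(R(1)) = ((5 - 1*6)/17)*(-5)² = ((5 - 6)/17)*25 = ((1/17)*(-1))*25 = -1/17*25 = -25/17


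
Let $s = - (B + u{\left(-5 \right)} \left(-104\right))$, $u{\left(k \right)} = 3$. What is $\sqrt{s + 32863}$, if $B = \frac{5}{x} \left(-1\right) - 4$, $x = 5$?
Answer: $2 \sqrt{8295} \approx 182.15$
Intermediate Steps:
$B = -5$ ($B = \frac{5}{5} \left(-1\right) - 4 = 5 \cdot \frac{1}{5} \left(-1\right) - 4 = 1 \left(-1\right) - 4 = -1 - 4 = -5$)
$s = 317$ ($s = - (-5 + 3 \left(-104\right)) = - (-5 - 312) = \left(-1\right) \left(-317\right) = 317$)
$\sqrt{s + 32863} = \sqrt{317 + 32863} = \sqrt{33180} = 2 \sqrt{8295}$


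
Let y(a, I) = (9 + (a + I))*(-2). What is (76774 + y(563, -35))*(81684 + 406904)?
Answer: 36986111600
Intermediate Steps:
y(a, I) = -18 - 2*I - 2*a (y(a, I) = (9 + (I + a))*(-2) = (9 + I + a)*(-2) = -18 - 2*I - 2*a)
(76774 + y(563, -35))*(81684 + 406904) = (76774 + (-18 - 2*(-35) - 2*563))*(81684 + 406904) = (76774 + (-18 + 70 - 1126))*488588 = (76774 - 1074)*488588 = 75700*488588 = 36986111600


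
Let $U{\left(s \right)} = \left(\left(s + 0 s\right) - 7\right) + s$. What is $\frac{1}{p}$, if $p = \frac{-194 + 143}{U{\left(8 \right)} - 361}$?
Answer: $\frac{352}{51} \approx 6.902$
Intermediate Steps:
$U{\left(s \right)} = -7 + 2 s$ ($U{\left(s \right)} = \left(\left(s + 0\right) - 7\right) + s = \left(s - 7\right) + s = \left(-7 + s\right) + s = -7 + 2 s$)
$p = \frac{51}{352}$ ($p = \frac{-194 + 143}{\left(-7 + 2 \cdot 8\right) - 361} = - \frac{51}{\left(-7 + 16\right) - 361} = - \frac{51}{9 - 361} = - \frac{51}{-352} = \left(-51\right) \left(- \frac{1}{352}\right) = \frac{51}{352} \approx 0.14489$)
$\frac{1}{p} = \frac{1}{\frac{51}{352}} = \frac{352}{51}$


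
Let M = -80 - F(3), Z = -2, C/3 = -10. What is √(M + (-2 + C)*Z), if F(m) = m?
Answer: I*√19 ≈ 4.3589*I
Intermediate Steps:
C = -30 (C = 3*(-10) = -30)
M = -83 (M = -80 - 1*3 = -80 - 3 = -83)
√(M + (-2 + C)*Z) = √(-83 + (-2 - 30)*(-2)) = √(-83 - 32*(-2)) = √(-83 + 64) = √(-19) = I*√19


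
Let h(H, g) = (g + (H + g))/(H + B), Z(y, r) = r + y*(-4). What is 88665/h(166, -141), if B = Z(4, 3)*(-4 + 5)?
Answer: -13565745/116 ≈ -1.1695e+5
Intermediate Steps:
Z(y, r) = r - 4*y
B = -13 (B = (3 - 4*4)*(-4 + 5) = (3 - 16)*1 = -13*1 = -13)
h(H, g) = (H + 2*g)/(-13 + H) (h(H, g) = (g + (H + g))/(H - 13) = (H + 2*g)/(-13 + H))
88665/h(166, -141) = 88665/(((166 + 2*(-141))/(-13 + 166))) = 88665/(((166 - 282)/153)) = 88665/(((1/153)*(-116))) = 88665/(-116/153) = 88665*(-153/116) = -13565745/116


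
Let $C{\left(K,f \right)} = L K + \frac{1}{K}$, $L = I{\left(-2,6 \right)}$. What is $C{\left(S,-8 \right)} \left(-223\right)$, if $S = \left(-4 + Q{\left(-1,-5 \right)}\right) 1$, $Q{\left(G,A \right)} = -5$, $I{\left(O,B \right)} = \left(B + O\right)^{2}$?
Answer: $\frac{289231}{9} \approx 32137.0$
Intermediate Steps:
$L = 16$ ($L = \left(6 - 2\right)^{2} = 4^{2} = 16$)
$S = -9$ ($S = \left(-4 - 5\right) 1 = \left(-9\right) 1 = -9$)
$C{\left(K,f \right)} = \frac{1}{K} + 16 K$ ($C{\left(K,f \right)} = 16 K + \frac{1}{K} = \frac{1}{K} + 16 K$)
$C{\left(S,-8 \right)} \left(-223\right) = \left(\frac{1}{-9} + 16 \left(-9\right)\right) \left(-223\right) = \left(- \frac{1}{9} - 144\right) \left(-223\right) = \left(- \frac{1297}{9}\right) \left(-223\right) = \frac{289231}{9}$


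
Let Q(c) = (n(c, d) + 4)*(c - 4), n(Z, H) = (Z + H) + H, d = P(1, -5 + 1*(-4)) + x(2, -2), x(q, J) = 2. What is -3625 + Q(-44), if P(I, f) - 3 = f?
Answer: -1321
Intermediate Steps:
P(I, f) = 3 + f
d = -4 (d = (3 + (-5 + 1*(-4))) + 2 = (3 + (-5 - 4)) + 2 = (3 - 9) + 2 = -6 + 2 = -4)
n(Z, H) = Z + 2*H (n(Z, H) = (H + Z) + H = Z + 2*H)
Q(c) = (-4 + c)² (Q(c) = ((c + 2*(-4)) + 4)*(c - 4) = ((c - 8) + 4)*(-4 + c) = ((-8 + c) + 4)*(-4 + c) = (-4 + c)*(-4 + c) = (-4 + c)²)
-3625 + Q(-44) = -3625 + (16 - 44*(-8 - 44)) = -3625 + (16 - 44*(-52)) = -3625 + (16 + 2288) = -3625 + 2304 = -1321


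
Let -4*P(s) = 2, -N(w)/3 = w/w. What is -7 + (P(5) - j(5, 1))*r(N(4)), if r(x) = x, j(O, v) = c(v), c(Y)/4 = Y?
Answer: 13/2 ≈ 6.5000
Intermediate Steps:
c(Y) = 4*Y
j(O, v) = 4*v
N(w) = -3 (N(w) = -3*w/w = -3*1 = -3)
P(s) = -1/2 (P(s) = -1/4*2 = -1/2)
-7 + (P(5) - j(5, 1))*r(N(4)) = -7 + (-1/2 - 4)*(-3) = -7 - 9/2*(-3) = -7 + 27/2 = 13/2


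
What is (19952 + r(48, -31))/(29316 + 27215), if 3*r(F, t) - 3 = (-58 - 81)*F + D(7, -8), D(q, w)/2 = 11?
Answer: 53209/169593 ≈ 0.31375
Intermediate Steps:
D(q, w) = 22 (D(q, w) = 2*11 = 22)
r(F, t) = 25/3 - 139*F/3 (r(F, t) = 1 + ((-58 - 81)*F + 22)/3 = 1 + (-139*F + 22)/3 = 1 + (22 - 139*F)/3 = 1 + (22/3 - 139*F/3) = 25/3 - 139*F/3)
(19952 + r(48, -31))/(29316 + 27215) = (19952 + (25/3 - 139/3*48))/(29316 + 27215) = (19952 + (25/3 - 2224))/56531 = (19952 - 6647/3)*(1/56531) = (53209/3)*(1/56531) = 53209/169593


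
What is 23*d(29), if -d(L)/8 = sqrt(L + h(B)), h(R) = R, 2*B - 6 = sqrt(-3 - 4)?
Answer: -92*sqrt(128 + 2*I*sqrt(7)) ≈ -1041.1 - 21.51*I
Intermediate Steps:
B = 3 + I*sqrt(7)/2 (B = 3 + sqrt(-3 - 4)/2 = 3 + sqrt(-7)/2 = 3 + (I*sqrt(7))/2 = 3 + I*sqrt(7)/2 ≈ 3.0 + 1.3229*I)
d(L) = -8*sqrt(3 + L + I*sqrt(7)/2) (d(L) = -8*sqrt(L + (3 + I*sqrt(7)/2)) = -8*sqrt(3 + L + I*sqrt(7)/2))
23*d(29) = 23*(-4*sqrt(12 + 4*29 + 2*I*sqrt(7))) = 23*(-4*sqrt(12 + 116 + 2*I*sqrt(7))) = 23*(-4*sqrt(128 + 2*I*sqrt(7))) = -92*sqrt(128 + 2*I*sqrt(7))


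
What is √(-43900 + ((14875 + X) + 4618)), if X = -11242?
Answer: 3*I*√3961 ≈ 188.81*I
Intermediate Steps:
√(-43900 + ((14875 + X) + 4618)) = √(-43900 + ((14875 - 11242) + 4618)) = √(-43900 + (3633 + 4618)) = √(-43900 + 8251) = √(-35649) = 3*I*√3961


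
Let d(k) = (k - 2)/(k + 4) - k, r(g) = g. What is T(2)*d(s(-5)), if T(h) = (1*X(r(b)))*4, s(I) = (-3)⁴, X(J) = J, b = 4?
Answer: -108896/85 ≈ -1281.1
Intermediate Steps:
s(I) = 81
d(k) = -k + (-2 + k)/(4 + k) (d(k) = (-2 + k)/(4 + k) - k = -k + (-2 + k)/(4 + k))
T(h) = 16 (T(h) = (1*4)*4 = 4*4 = 16)
T(2)*d(s(-5)) = 16*((-2 - 1*81² - 3*81)/(4 + 81)) = 16*((-2 - 1*6561 - 243)/85) = 16*((-2 - 6561 - 243)/85) = 16*((1/85)*(-6806)) = 16*(-6806/85) = -108896/85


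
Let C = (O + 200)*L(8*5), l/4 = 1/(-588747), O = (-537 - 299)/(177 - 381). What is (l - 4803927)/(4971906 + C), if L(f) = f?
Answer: -48081059361041/49844020843934 ≈ -0.96463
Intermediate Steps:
O = 209/51 (O = -836/(-204) = -836*(-1/204) = 209/51 ≈ 4.0980)
l = -4/588747 (l = 4/(-588747) = 4*(-1/588747) = -4/588747 ≈ -6.7941e-6)
C = 416360/51 (C = (209/51 + 200)*(8*5) = (10409/51)*40 = 416360/51 ≈ 8163.9)
(l - 4803927)/(4971906 + C) = (-4/588747 - 4803927)/(4971906 + 416360/51) = -2828297609473/(588747*253983566/51) = -2828297609473/588747*51/253983566 = -48081059361041/49844020843934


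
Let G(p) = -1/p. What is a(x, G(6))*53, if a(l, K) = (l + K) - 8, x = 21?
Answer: 4081/6 ≈ 680.17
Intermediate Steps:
a(l, K) = -8 + K + l (a(l, K) = (K + l) - 8 = -8 + K + l)
a(x, G(6))*53 = (-8 - 1/6 + 21)*53 = (-8 - 1*⅙ + 21)*53 = (-8 - ⅙ + 21)*53 = (77/6)*53 = 4081/6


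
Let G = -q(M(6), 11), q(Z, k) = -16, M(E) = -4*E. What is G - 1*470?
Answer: -454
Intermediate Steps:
G = 16 (G = -1*(-16) = 16)
G - 1*470 = 16 - 1*470 = 16 - 470 = -454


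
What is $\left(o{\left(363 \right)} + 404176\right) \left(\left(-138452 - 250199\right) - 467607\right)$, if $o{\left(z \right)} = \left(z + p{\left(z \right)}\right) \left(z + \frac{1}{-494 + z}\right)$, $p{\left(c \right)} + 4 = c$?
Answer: $- \frac{74733855736800}{131} \approx -5.7049 \cdot 10^{11}$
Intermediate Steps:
$p{\left(c \right)} = -4 + c$
$o{\left(z \right)} = \left(-4 + 2 z\right) \left(z + \frac{1}{-494 + z}\right)$ ($o{\left(z \right)} = \left(z + \left(-4 + z\right)\right) \left(z + \frac{1}{-494 + z}\right) = \left(-4 + 2 z\right) \left(z + \frac{1}{-494 + z}\right)$)
$\left(o{\left(363 \right)} + 404176\right) \left(\left(-138452 - 250199\right) - 467607\right) = \left(\frac{2 \left(-2 + 363^{3} - 496 \cdot 363^{2} + 989 \cdot 363\right)}{-494 + 363} + 404176\right) \left(\left(-138452 - 250199\right) - 467607\right) = \left(\frac{2 \left(-2 + 47832147 - 65357424 + 359007\right)}{-131} + 404176\right) \left(-388651 - 467607\right) = \left(2 \left(- \frac{1}{131}\right) \left(-2 + 47832147 - 65357424 + 359007\right) + 404176\right) \left(-856258\right) = \left(2 \left(- \frac{1}{131}\right) \left(-17166272\right) + 404176\right) \left(-856258\right) = \left(\frac{34332544}{131} + 404176\right) \left(-856258\right) = \frac{87279600}{131} \left(-856258\right) = - \frac{74733855736800}{131}$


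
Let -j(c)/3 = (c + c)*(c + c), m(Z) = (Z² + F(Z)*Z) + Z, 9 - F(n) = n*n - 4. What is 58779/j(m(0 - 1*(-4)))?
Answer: -19593/256 ≈ -76.535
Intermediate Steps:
F(n) = 13 - n² (F(n) = 9 - (n*n - 4) = 9 - (n² - 4) = 9 - (-4 + n²) = 9 + (4 - n²) = 13 - n²)
m(Z) = Z + Z² + Z*(13 - Z²) (m(Z) = (Z² + (13 - Z²)*Z) + Z = (Z² + Z*(13 - Z²)) + Z = Z + Z² + Z*(13 - Z²))
j(c) = -12*c² (j(c) = -3*(c + c)*(c + c) = -3*2*c*2*c = -12*c²)
58779/j(m(0 - 1*(-4))) = 58779/((-12*(0 - 1*(-4))²*(14 + (0 - 1*(-4)) - (0 - 1*(-4))²)²)) = 58779/((-12*(0 + 4)²*(14 + (0 + 4) - (0 + 4)²)²)) = 58779/((-12*16*(14 + 4 - 1*4²)²)) = 58779/((-12*16*(14 + 4 - 1*16)²)) = 58779/((-12*16*(14 + 4 - 16)²)) = 58779/((-12*(4*2)²)) = 58779/((-12*8²)) = 58779/((-12*64)) = 58779/(-768) = 58779*(-1/768) = -19593/256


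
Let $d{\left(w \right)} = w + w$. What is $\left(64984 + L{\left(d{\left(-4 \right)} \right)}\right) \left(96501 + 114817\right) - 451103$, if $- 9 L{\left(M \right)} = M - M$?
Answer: $13731837809$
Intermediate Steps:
$d{\left(w \right)} = 2 w$
$L{\left(M \right)} = 0$ ($L{\left(M \right)} = - \frac{M - M}{9} = \left(- \frac{1}{9}\right) 0 = 0$)
$\left(64984 + L{\left(d{\left(-4 \right)} \right)}\right) \left(96501 + 114817\right) - 451103 = \left(64984 + 0\right) \left(96501 + 114817\right) - 451103 = 64984 \cdot 211318 - 451103 = 13732288912 - 451103 = 13731837809$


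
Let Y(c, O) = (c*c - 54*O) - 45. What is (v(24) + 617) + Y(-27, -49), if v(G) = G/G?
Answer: 3948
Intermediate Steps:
v(G) = 1
Y(c, O) = -45 + c² - 54*O (Y(c, O) = (c² - 54*O) - 45 = -45 + c² - 54*O)
(v(24) + 617) + Y(-27, -49) = (1 + 617) + (-45 + (-27)² - 54*(-49)) = 618 + (-45 + 729 + 2646) = 618 + 3330 = 3948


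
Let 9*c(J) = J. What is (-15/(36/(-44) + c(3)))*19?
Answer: 9405/16 ≈ 587.81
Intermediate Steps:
c(J) = J/9
(-15/(36/(-44) + c(3)))*19 = (-15/(36/(-44) + (1/9)*3))*19 = (-15/(36*(-1/44) + 1/3))*19 = (-15/(-9/11 + 1/3))*19 = (-15/(-16/33))*19 = -33/16*(-15)*19 = (495/16)*19 = 9405/16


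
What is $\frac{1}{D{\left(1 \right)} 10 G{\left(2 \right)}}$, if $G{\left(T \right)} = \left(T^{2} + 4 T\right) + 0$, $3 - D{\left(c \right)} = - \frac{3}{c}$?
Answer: $\frac{1}{720} \approx 0.0013889$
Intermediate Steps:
$D{\left(c \right)} = 3 + \frac{3}{c}$ ($D{\left(c \right)} = 3 - - \frac{3}{c} = 3 + \frac{3}{c}$)
$G{\left(T \right)} = T^{2} + 4 T$
$\frac{1}{D{\left(1 \right)} 10 G{\left(2 \right)}} = \frac{1}{\left(3 + \frac{3}{1}\right) 10 \cdot 2 \left(4 + 2\right)} = \frac{1}{\left(3 + 3 \cdot 1\right) 10 \cdot 2 \cdot 6} = \frac{1}{\left(3 + 3\right) 10 \cdot 12} = \frac{1}{6 \cdot 10 \cdot 12} = \frac{1}{60 \cdot 12} = \frac{1}{720}$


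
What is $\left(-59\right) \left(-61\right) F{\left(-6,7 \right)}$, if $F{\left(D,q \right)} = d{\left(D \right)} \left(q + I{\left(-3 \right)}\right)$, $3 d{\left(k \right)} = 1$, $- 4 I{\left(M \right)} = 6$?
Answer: $\frac{39589}{6} \approx 6598.2$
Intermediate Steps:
$I{\left(M \right)} = - \frac{3}{2}$ ($I{\left(M \right)} = \left(- \frac{1}{4}\right) 6 = - \frac{3}{2}$)
$d{\left(k \right)} = \frac{1}{3}$ ($d{\left(k \right)} = \frac{1}{3} \cdot 1 = \frac{1}{3}$)
$F{\left(D,q \right)} = - \frac{1}{2} + \frac{q}{3}$ ($F{\left(D,q \right)} = \frac{q - \frac{3}{2}}{3} = \frac{- \frac{3}{2} + q}{3} = - \frac{1}{2} + \frac{q}{3}$)
$\left(-59\right) \left(-61\right) F{\left(-6,7 \right)} = \left(-59\right) \left(-61\right) \left(- \frac{1}{2} + \frac{1}{3} \cdot 7\right) = 3599 \left(- \frac{1}{2} + \frac{7}{3}\right) = 3599 \cdot \frac{11}{6} = \frac{39589}{6}$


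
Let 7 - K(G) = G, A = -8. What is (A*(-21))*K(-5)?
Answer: 2016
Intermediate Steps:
K(G) = 7 - G
(A*(-21))*K(-5) = (-8*(-21))*(7 - 1*(-5)) = 168*(7 + 5) = 168*12 = 2016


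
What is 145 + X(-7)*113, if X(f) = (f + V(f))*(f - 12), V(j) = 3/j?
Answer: 112659/7 ≈ 16094.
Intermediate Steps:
X(f) = (-12 + f)*(f + 3/f) (X(f) = (f + 3/f)*(f - 12) = (f + 3/f)*(-12 + f) = (-12 + f)*(f + 3/f))
145 + X(-7)*113 = 145 + (3 + (-7)² - 36/(-7) - 12*(-7))*113 = 145 + (3 + 49 - 36*(-⅐) + 84)*113 = 145 + (3 + 49 + 36/7 + 84)*113 = 145 + (988/7)*113 = 145 + 111644/7 = 112659/7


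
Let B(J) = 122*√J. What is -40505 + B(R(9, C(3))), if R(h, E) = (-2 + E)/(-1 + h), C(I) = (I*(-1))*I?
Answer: -40505 + 61*I*√22/2 ≈ -40505.0 + 143.06*I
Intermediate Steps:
C(I) = -I² (C(I) = (-I)*I = -I²)
R(h, E) = (-2 + E)/(-1 + h)
-40505 + B(R(9, C(3))) = -40505 + 122*√((-2 - 1*3²)/(-1 + 9)) = -40505 + 122*√((-2 - 1*9)/8) = -40505 + 122*√((-2 - 9)/8) = -40505 + 122*√((⅛)*(-11)) = -40505 + 122*√(-11/8) = -40505 + 122*(I*√22/4) = -40505 + 61*I*√22/2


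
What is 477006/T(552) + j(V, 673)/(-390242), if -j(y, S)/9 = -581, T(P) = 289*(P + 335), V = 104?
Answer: 184807357905/100035805006 ≈ 1.8474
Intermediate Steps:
T(P) = 96815 + 289*P (T(P) = 289*(335 + P) = 96815 + 289*P)
j(y, S) = 5229 (j(y, S) = -9*(-581) = 5229)
477006/T(552) + j(V, 673)/(-390242) = 477006/(96815 + 289*552) + 5229/(-390242) = 477006/(96815 + 159528) + 5229*(-1/390242) = 477006/256343 - 5229/390242 = 184807357905/100035805006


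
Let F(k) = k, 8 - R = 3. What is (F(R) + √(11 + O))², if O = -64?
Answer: (5 + I*√53)² ≈ -28.0 + 72.801*I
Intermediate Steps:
R = 5 (R = 8 - 1*3 = 8 - 3 = 5)
(F(R) + √(11 + O))² = (5 + √(11 - 64))² = (5 + √(-53))² = (5 + I*√53)²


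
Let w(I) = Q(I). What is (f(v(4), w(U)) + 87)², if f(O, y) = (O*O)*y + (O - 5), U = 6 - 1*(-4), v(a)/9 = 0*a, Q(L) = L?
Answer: 6724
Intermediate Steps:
v(a) = 0 (v(a) = 9*(0*a) = 9*0 = 0)
U = 10 (U = 6 + 4 = 10)
w(I) = I
f(O, y) = -5 + O + y*O² (f(O, y) = O²*y + (-5 + O) = y*O² + (-5 + O) = -5 + O + y*O²)
(f(v(4), w(U)) + 87)² = ((-5 + 0 + 10*0²) + 87)² = ((-5 + 0 + 10*0) + 87)² = ((-5 + 0 + 0) + 87)² = (-5 + 87)² = 82² = 6724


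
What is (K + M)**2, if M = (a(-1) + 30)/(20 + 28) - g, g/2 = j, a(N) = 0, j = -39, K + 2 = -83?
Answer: 2601/64 ≈ 40.641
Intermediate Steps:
K = -85 (K = -2 - 83 = -85)
g = -78 (g = 2*(-39) = -78)
M = 629/8 (M = (0 + 30)/(20 + 28) - 1*(-78) = 30/48 + 78 = 30*(1/48) + 78 = 5/8 + 78 = 629/8 ≈ 78.625)
(K + M)**2 = (-85 + 629/8)**2 = (-51/8)**2 = 2601/64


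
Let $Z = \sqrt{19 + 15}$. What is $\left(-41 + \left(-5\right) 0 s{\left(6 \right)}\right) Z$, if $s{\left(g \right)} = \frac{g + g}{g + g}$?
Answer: $- 41 \sqrt{34} \approx -239.07$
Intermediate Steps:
$Z = \sqrt{34} \approx 5.8309$
$s{\left(g \right)} = 1$ ($s{\left(g \right)} = \frac{2 g}{2 g} = 2 g \frac{1}{2 g} = 1$)
$\left(-41 + \left(-5\right) 0 s{\left(6 \right)}\right) Z = \left(-41 + \left(-5\right) 0 \cdot 1\right) \sqrt{34} = \left(-41 + 0 \cdot 1\right) \sqrt{34} = \left(-41 + 0\right) \sqrt{34} = - 41 \sqrt{34}$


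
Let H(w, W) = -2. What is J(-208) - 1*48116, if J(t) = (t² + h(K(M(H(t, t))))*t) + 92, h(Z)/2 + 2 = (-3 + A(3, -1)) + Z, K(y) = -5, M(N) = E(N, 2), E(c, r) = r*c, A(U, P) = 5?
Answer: -2680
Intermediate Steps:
E(c, r) = c*r
M(N) = 2*N (M(N) = N*2 = 2*N)
h(Z) = 2*Z (h(Z) = -4 + 2*((-3 + 5) + Z) = -4 + 2*(2 + Z) = -4 + (4 + 2*Z) = 2*Z)
J(t) = 92 + t² - 10*t (J(t) = (t² + (2*(-5))*t) + 92 = (t² - 10*t) + 92 = 92 + t² - 10*t)
J(-208) - 1*48116 = (92 + (-208)² - 10*(-208)) - 1*48116 = (92 + 43264 + 2080) - 48116 = 45436 - 48116 = -2680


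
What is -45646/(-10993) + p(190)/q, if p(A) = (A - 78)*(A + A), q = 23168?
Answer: 23834197/3979466 ≈ 5.9893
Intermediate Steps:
p(A) = 2*A*(-78 + A) (p(A) = (-78 + A)*(2*A) = 2*A*(-78 + A))
-45646/(-10993) + p(190)/q = -45646/(-10993) + (2*190*(-78 + 190))/23168 = -45646*(-1/10993) + (2*190*112)*(1/23168) = 45646/10993 + 42560*(1/23168) = 45646/10993 + 665/362 = 23834197/3979466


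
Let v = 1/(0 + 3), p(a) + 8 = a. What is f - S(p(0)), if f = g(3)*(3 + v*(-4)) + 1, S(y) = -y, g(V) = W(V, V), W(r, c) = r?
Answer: -2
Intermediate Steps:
g(V) = V
p(a) = -8 + a
v = ⅓ (v = 1/3 = ⅓ ≈ 0.33333)
f = 6 (f = 3*(3 + (⅓)*(-4)) + 1 = 3*(3 - 4/3) + 1 = 3*(5/3) + 1 = 5 + 1 = 6)
f - S(p(0)) = 6 - (-1)*(-8 + 0) = 6 - (-1)*(-8) = 6 - 1*8 = 6 - 8 = -2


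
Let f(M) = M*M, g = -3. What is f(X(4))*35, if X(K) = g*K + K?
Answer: 2240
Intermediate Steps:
X(K) = -2*K (X(K) = -3*K + K = -2*K)
f(M) = M**2
f(X(4))*35 = (-2*4)**2*35 = (-8)**2*35 = 64*35 = 2240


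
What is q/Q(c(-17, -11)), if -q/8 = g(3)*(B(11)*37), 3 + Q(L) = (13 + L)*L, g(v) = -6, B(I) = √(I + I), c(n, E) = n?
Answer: 1776*√22/65 ≈ 128.16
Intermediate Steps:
B(I) = √2*√I (B(I) = √(2*I) = √2*√I)
Q(L) = -3 + L*(13 + L) (Q(L) = -3 + (13 + L)*L = -3 + L*(13 + L))
q = 1776*√22 (q = -(-48)*(√2*√11)*37 = -(-48)*√22*37 = -(-48)*37*√22 = -(-1776)*√22 = 1776*√22 ≈ 8330.2)
q/Q(c(-17, -11)) = (1776*√22)/(-3 + (-17)² + 13*(-17)) = (1776*√22)/(-3 + 289 - 221) = (1776*√22)/65 = (1776*√22)*(1/65) = 1776*√22/65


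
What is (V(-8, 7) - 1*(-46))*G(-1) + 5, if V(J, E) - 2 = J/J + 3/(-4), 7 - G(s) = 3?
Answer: 198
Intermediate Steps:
G(s) = 4 (G(s) = 7 - 1*3 = 7 - 3 = 4)
V(J, E) = 9/4 (V(J, E) = 2 + (J/J + 3/(-4)) = 2 + (1 + 3*(-¼)) = 2 + (1 - ¾) = 2 + ¼ = 9/4)
(V(-8, 7) - 1*(-46))*G(-1) + 5 = (9/4 - 1*(-46))*4 + 5 = (9/4 + 46)*4 + 5 = (193/4)*4 + 5 = 193 + 5 = 198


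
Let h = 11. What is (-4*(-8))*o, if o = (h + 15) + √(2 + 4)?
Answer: 832 + 32*√6 ≈ 910.38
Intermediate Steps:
o = 26 + √6 (o = (11 + 15) + √(2 + 4) = 26 + √6 ≈ 28.449)
(-4*(-8))*o = (-4*(-8))*(26 + √6) = 32*(26 + √6) = 832 + 32*√6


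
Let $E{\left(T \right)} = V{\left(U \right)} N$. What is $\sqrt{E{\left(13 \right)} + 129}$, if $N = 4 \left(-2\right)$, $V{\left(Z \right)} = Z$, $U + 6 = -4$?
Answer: $\sqrt{209} \approx 14.457$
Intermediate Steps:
$U = -10$ ($U = -6 - 4 = -10$)
$N = -8$
$E{\left(T \right)} = 80$ ($E{\left(T \right)} = \left(-10\right) \left(-8\right) = 80$)
$\sqrt{E{\left(13 \right)} + 129} = \sqrt{80 + 129} = \sqrt{209}$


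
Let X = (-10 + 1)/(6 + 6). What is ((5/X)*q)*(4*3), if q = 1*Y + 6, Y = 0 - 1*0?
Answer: -480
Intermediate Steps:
Y = 0 (Y = 0 + 0 = 0)
X = -3/4 (X = -9/12 = -9*1/12 = -3/4 ≈ -0.75000)
q = 6 (q = 1*0 + 6 = 0 + 6 = 6)
((5/X)*q)*(4*3) = ((5/(-3/4))*6)*(4*3) = ((5*(-4/3))*6)*12 = -20/3*6*12 = -40*12 = -480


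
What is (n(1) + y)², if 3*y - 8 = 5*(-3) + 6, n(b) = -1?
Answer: 16/9 ≈ 1.7778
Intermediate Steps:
y = -⅓ (y = 8/3 + (5*(-3) + 6)/3 = 8/3 + (-15 + 6)/3 = 8/3 + (⅓)*(-9) = 8/3 - 3 = -⅓ ≈ -0.33333)
(n(1) + y)² = (-1 - ⅓)² = (-4/3)² = 16/9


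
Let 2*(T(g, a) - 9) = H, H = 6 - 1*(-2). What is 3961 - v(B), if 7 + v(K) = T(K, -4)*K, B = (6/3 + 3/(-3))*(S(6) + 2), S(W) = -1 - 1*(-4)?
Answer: 3903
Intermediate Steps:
S(W) = 3 (S(W) = -1 + 4 = 3)
H = 8 (H = 6 + 2 = 8)
T(g, a) = 13 (T(g, a) = 9 + (½)*8 = 9 + 4 = 13)
B = 5 (B = (6/3 + 3/(-3))*(3 + 2) = (6*(⅓) + 3*(-⅓))*5 = (2 - 1)*5 = 1*5 = 5)
v(K) = -7 + 13*K
3961 - v(B) = 3961 - (-7 + 13*5) = 3961 - (-7 + 65) = 3961 - 1*58 = 3961 - 58 = 3903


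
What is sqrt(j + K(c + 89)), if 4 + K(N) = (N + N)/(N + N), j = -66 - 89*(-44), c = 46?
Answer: sqrt(3847) ≈ 62.024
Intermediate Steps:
j = 3850 (j = -66 + 3916 = 3850)
K(N) = -3 (K(N) = -4 + (N + N)/(N + N) = -4 + (2*N)/((2*N)) = -4 + (2*N)*(1/(2*N)) = -4 + 1 = -3)
sqrt(j + K(c + 89)) = sqrt(3850 - 3) = sqrt(3847)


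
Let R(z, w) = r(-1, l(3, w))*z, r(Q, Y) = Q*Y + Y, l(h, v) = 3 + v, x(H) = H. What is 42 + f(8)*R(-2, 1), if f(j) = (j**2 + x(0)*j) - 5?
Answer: 42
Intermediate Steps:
r(Q, Y) = Y + Q*Y
R(z, w) = 0 (R(z, w) = ((3 + w)*(1 - 1))*z = ((3 + w)*0)*z = 0*z = 0)
f(j) = -5 + j**2 (f(j) = (j**2 + 0*j) - 5 = (j**2 + 0) - 5 = j**2 - 5 = -5 + j**2)
42 + f(8)*R(-2, 1) = 42 + (-5 + 8**2)*0 = 42 + (-5 + 64)*0 = 42 + 59*0 = 42 + 0 = 42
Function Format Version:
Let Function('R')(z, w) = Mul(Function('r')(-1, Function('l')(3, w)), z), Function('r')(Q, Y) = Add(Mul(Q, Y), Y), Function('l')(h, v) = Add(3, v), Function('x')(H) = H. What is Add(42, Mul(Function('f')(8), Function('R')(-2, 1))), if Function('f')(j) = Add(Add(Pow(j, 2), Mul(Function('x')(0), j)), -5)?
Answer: 42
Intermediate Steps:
Function('r')(Q, Y) = Add(Y, Mul(Q, Y))
Function('R')(z, w) = 0 (Function('R')(z, w) = Mul(Mul(Add(3, w), Add(1, -1)), z) = Mul(Mul(Add(3, w), 0), z) = Mul(0, z) = 0)
Function('f')(j) = Add(-5, Pow(j, 2)) (Function('f')(j) = Add(Add(Pow(j, 2), Mul(0, j)), -5) = Add(Add(Pow(j, 2), 0), -5) = Add(Pow(j, 2), -5) = Add(-5, Pow(j, 2)))
Add(42, Mul(Function('f')(8), Function('R')(-2, 1))) = Add(42, Mul(Add(-5, Pow(8, 2)), 0)) = Add(42, Mul(Add(-5, 64), 0)) = Add(42, Mul(59, 0)) = Add(42, 0) = 42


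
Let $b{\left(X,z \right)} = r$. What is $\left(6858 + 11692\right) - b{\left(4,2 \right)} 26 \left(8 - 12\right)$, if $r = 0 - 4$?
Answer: $18134$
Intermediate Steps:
$r = -4$ ($r = 0 - 4 = -4$)
$b{\left(X,z \right)} = -4$
$\left(6858 + 11692\right) - b{\left(4,2 \right)} 26 \left(8 - 12\right) = \left(6858 + 11692\right) - \left(-4\right) 26 \left(8 - 12\right) = 18550 - \left(-104\right) \left(-4\right) = 18550 - 416 = 18134$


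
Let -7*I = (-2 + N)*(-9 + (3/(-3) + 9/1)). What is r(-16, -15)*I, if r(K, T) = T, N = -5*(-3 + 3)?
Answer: 30/7 ≈ 4.2857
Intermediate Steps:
N = 0 (N = -5*0 = 0)
I = -2/7 (I = -(-2 + 0)*(-9 + (3/(-3) + 9/1))/7 = -(-2)*(-9 + (3*(-1/3) + 9*1))/7 = -(-2)*(-9 + (-1 + 9))/7 = -(-2)*(-9 + 8)/7 = -(-2)*(-1)/7 = -1/7*2 = -2/7 ≈ -0.28571)
r(-16, -15)*I = -15*(-2/7) = 30/7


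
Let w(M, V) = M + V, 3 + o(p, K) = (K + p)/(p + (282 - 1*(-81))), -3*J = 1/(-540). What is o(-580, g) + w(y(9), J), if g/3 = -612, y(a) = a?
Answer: 6023377/351540 ≈ 17.134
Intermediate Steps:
g = -1836 (g = 3*(-612) = -1836)
J = 1/1620 (J = -1/3/(-540) = -1/3*(-1/540) = 1/1620 ≈ 0.00061728)
o(p, K) = -3 + (K + p)/(363 + p) (o(p, K) = -3 + (K + p)/(p + (282 - 1*(-81))) = -3 + (K + p)/(p + (282 + 81)) = -3 + (K + p)/(p + 363) = -3 + (K + p)/(363 + p))
o(-580, g) + w(y(9), J) = (-1089 - 1836 - 2*(-580))/(363 - 580) + (9 + 1/1620) = (-1089 - 1836 + 1160)/(-217) + 14581/1620 = -1/217*(-1765) + 14581/1620 = 1765/217 + 14581/1620 = 6023377/351540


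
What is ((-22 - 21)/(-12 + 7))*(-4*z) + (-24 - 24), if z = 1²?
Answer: -412/5 ≈ -82.400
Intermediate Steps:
z = 1
((-22 - 21)/(-12 + 7))*(-4*z) + (-24 - 24) = ((-22 - 21)/(-12 + 7))*(-4*1) + (-24 - 24) = -43/(-5)*(-4) - 48 = -43*(-⅕)*(-4) - 48 = (43/5)*(-4) - 48 = -172/5 - 48 = -412/5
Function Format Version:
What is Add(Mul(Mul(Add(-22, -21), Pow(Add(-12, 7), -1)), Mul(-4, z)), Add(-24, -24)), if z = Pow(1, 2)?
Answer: Rational(-412, 5) ≈ -82.400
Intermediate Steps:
z = 1
Add(Mul(Mul(Add(-22, -21), Pow(Add(-12, 7), -1)), Mul(-4, z)), Add(-24, -24)) = Add(Mul(Mul(Add(-22, -21), Pow(Add(-12, 7), -1)), Mul(-4, 1)), Add(-24, -24)) = Add(Mul(Mul(-43, Pow(-5, -1)), -4), -48) = Add(Mul(Mul(-43, Rational(-1, 5)), -4), -48) = Add(Mul(Rational(43, 5), -4), -48) = Add(Rational(-172, 5), -48) = Rational(-412, 5)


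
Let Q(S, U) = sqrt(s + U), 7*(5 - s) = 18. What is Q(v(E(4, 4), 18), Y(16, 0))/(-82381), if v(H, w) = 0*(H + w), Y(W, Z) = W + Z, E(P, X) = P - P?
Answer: -sqrt(903)/576667 ≈ -5.2110e-5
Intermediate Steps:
E(P, X) = 0
s = 17/7 (s = 5 - 1/7*18 = 5 - 18/7 = 17/7 ≈ 2.4286)
v(H, w) = 0
Q(S, U) = sqrt(17/7 + U)
Q(v(E(4, 4), 18), Y(16, 0))/(-82381) = (sqrt(119 + 49*(16 + 0))/7)/(-82381) = (sqrt(119 + 49*16)/7)*(-1/82381) = (sqrt(119 + 784)/7)*(-1/82381) = (sqrt(903)/7)*(-1/82381) = -sqrt(903)/576667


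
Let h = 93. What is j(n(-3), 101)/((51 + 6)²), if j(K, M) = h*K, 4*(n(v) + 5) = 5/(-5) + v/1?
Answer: -62/361 ≈ -0.17175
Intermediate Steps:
n(v) = -21/4 + v/4 (n(v) = -5 + (5/(-5) + v/1)/4 = -5 + (5*(-⅕) + v*1)/4 = -5 + (-1 + v)/4 = -5 + (-¼ + v/4) = -21/4 + v/4)
j(K, M) = 93*K
j(n(-3), 101)/((51 + 6)²) = (93*(-21/4 + (¼)*(-3)))/((51 + 6)²) = (93*(-21/4 - ¾))/(57²) = (93*(-6))/3249 = -558*1/3249 = -62/361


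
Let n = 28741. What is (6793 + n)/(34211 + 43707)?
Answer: 17767/38959 ≈ 0.45604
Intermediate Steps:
(6793 + n)/(34211 + 43707) = (6793 + 28741)/(34211 + 43707) = 35534/77918 = 35534*(1/77918) = 17767/38959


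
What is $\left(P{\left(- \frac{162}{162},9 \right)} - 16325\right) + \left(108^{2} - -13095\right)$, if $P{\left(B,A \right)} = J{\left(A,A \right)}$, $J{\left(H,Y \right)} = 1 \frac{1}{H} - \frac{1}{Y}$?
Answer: $8434$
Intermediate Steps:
$J{\left(H,Y \right)} = \frac{1}{H} - \frac{1}{Y}$
$P{\left(B,A \right)} = 0$ ($P{\left(B,A \right)} = \frac{A - A}{A A} = \frac{1}{A} \frac{1}{A} 0 = 0$)
$\left(P{\left(- \frac{162}{162},9 \right)} - 16325\right) + \left(108^{2} - -13095\right) = \left(0 - 16325\right) + \left(108^{2} - -13095\right) = -16325 + \left(11664 + 13095\right) = -16325 + 24759 = 8434$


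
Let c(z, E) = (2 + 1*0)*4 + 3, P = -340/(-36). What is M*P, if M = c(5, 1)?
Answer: 935/9 ≈ 103.89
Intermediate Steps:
P = 85/9 (P = -340*(-1/36) = 85/9 ≈ 9.4444)
c(z, E) = 11 (c(z, E) = (2 + 0)*4 + 3 = 2*4 + 3 = 8 + 3 = 11)
M = 11
M*P = 11*(85/9) = 935/9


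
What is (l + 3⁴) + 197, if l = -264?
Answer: 14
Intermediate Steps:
(l + 3⁴) + 197 = (-264 + 3⁴) + 197 = (-264 + 81) + 197 = -183 + 197 = 14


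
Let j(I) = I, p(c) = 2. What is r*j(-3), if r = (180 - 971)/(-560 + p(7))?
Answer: -791/186 ≈ -4.2527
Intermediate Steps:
r = 791/558 (r = (180 - 971)/(-560 + 2) = -791/(-558) = -791*(-1/558) = 791/558 ≈ 1.4176)
r*j(-3) = (791/558)*(-3) = -791/186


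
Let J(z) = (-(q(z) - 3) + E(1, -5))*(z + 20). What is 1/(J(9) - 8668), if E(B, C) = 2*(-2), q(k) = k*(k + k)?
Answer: -1/13395 ≈ -7.4655e-5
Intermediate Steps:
q(k) = 2*k² (q(k) = k*(2*k) = 2*k²)
E(B, C) = -4
J(z) = (-1 - 2*z²)*(20 + z) (J(z) = (-(2*z² - 3) - 4)*(z + 20) = (-(-3 + 2*z²) - 4)*(20 + z) = ((3 - 2*z²) - 4)*(20 + z) = (-1 - 2*z²)*(20 + z))
1/(J(9) - 8668) = 1/((-20 - 1*9 - 40*9² - 2*9³) - 8668) = 1/((-20 - 9 - 40*81 - 2*729) - 8668) = 1/((-20 - 9 - 3240 - 1458) - 8668) = 1/(-4727 - 8668) = 1/(-13395) = -1/13395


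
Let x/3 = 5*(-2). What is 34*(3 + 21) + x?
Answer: 786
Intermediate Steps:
x = -30 (x = 3*(5*(-2)) = 3*(-10) = -30)
34*(3 + 21) + x = 34*(3 + 21) - 30 = 34*24 - 30 = 816 - 30 = 786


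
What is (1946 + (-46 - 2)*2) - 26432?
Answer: -24582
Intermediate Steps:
(1946 + (-46 - 2)*2) - 26432 = (1946 - 48*2) - 26432 = (1946 - 96) - 26432 = 1850 - 26432 = -24582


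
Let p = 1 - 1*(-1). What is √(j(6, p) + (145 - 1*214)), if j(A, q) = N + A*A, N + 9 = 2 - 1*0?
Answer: 2*I*√10 ≈ 6.3246*I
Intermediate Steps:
N = -7 (N = -9 + (2 - 1*0) = -9 + (2 + 0) = -9 + 2 = -7)
p = 2 (p = 1 + 1 = 2)
j(A, q) = -7 + A² (j(A, q) = -7 + A*A = -7 + A²)
√(j(6, p) + (145 - 1*214)) = √((-7 + 6²) + (145 - 1*214)) = √((-7 + 36) + (145 - 214)) = √(29 - 69) = √(-40) = 2*I*√10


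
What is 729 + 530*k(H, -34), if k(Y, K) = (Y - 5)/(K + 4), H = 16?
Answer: 1604/3 ≈ 534.67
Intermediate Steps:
k(Y, K) = (-5 + Y)/(4 + K)
729 + 530*k(H, -34) = 729 + 530*((-5 + 16)/(4 - 34)) = 729 + 530*(11/(-30)) = 729 + 530*(-1/30*11) = 729 + 530*(-11/30) = 729 - 583/3 = 1604/3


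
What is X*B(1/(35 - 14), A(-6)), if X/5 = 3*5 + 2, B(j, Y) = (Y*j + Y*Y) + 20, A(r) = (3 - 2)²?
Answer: 37570/21 ≈ 1789.0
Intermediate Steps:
A(r) = 1 (A(r) = 1² = 1)
B(j, Y) = 20 + Y² + Y*j (B(j, Y) = (Y*j + Y²) + 20 = (Y² + Y*j) + 20 = 20 + Y² + Y*j)
X = 85 (X = 5*(3*5 + 2) = 5*(15 + 2) = 5*17 = 85)
X*B(1/(35 - 14), A(-6)) = 85*(20 + 1² + 1/(35 - 14)) = 85*(20 + 1 + 1/21) = 85*(442/21) = 37570/21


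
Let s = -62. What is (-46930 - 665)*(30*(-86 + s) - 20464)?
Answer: 1185305880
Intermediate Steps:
(-46930 - 665)*(30*(-86 + s) - 20464) = (-46930 - 665)*(30*(-86 - 62) - 20464) = -47595*(30*(-148) - 20464) = -47595*(-4440 - 20464) = -47595*(-24904) = 1185305880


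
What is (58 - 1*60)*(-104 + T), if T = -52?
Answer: 312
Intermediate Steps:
(58 - 1*60)*(-104 + T) = (58 - 1*60)*(-104 - 52) = (58 - 60)*(-156) = -2*(-156) = 312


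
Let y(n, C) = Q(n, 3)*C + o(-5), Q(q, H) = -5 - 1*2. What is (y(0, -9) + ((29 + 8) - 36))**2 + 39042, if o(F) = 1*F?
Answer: 42523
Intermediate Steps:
o(F) = F
Q(q, H) = -7 (Q(q, H) = -5 - 2 = -7)
y(n, C) = -5 - 7*C (y(n, C) = -7*C - 5 = -5 - 7*C)
(y(0, -9) + ((29 + 8) - 36))**2 + 39042 = ((-5 - 7*(-9)) + ((29 + 8) - 36))**2 + 39042 = ((-5 + 63) + (37 - 36))**2 + 39042 = (58 + 1)**2 + 39042 = 59**2 + 39042 = 3481 + 39042 = 42523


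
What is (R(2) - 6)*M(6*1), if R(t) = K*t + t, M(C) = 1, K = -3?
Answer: -10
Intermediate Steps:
R(t) = -2*t (R(t) = -3*t + t = -2*t)
(R(2) - 6)*M(6*1) = (-2*2 - 6)*1 = (-4 - 6)*1 = -10*1 = -10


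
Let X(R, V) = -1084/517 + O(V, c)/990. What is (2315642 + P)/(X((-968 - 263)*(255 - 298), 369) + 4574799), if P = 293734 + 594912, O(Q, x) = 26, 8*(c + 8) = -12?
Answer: 3388534560/4837847753 ≈ 0.70042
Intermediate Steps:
c = -19/2 (c = -8 + (⅛)*(-12) = -8 - 3/2 = -19/2 ≈ -9.5000)
X(R, V) = -4379/2115 (X(R, V) = -1084/517 + 26/990 = -1084*1/517 + 26*(1/990) = -1084/517 + 13/495 = -4379/2115)
P = 888646
(2315642 + P)/(X((-968 - 263)*(255 - 298), 369) + 4574799) = (2315642 + 888646)/(-4379/2115 + 4574799) = 3204288/(9675695506/2115) = 3204288*(2115/9675695506) = 3388534560/4837847753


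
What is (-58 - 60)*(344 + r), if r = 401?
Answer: -87910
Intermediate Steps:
(-58 - 60)*(344 + r) = (-58 - 60)*(344 + 401) = -118*745 = -87910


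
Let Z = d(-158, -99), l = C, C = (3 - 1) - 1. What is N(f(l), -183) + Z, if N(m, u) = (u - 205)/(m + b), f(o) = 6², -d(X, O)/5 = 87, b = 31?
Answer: -29533/67 ≈ -440.79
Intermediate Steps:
C = 1 (C = 2 - 1 = 1)
d(X, O) = -435 (d(X, O) = -5*87 = -435)
l = 1
f(o) = 36
N(m, u) = (-205 + u)/(31 + m) (N(m, u) = (u - 205)/(m + 31) = (-205 + u)/(31 + m))
Z = -435
N(f(l), -183) + Z = (-205 - 183)/(31 + 36) - 435 = -388/67 - 435 = -29533/67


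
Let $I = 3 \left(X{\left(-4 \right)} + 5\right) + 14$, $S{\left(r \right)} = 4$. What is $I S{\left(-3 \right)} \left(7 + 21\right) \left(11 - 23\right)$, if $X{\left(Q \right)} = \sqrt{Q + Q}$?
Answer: $-38976 - 8064 i \sqrt{2} \approx -38976.0 - 11404.0 i$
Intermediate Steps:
$X{\left(Q \right)} = \sqrt{2} \sqrt{Q}$ ($X{\left(Q \right)} = \sqrt{2 Q} = \sqrt{2} \sqrt{Q}$)
$I = 29 + 6 i \sqrt{2}$ ($I = 3 \left(\sqrt{2} \sqrt{-4} + 5\right) + 14 = 3 \left(\sqrt{2} \cdot 2 i + 5\right) + 14 = 3 \left(2 i \sqrt{2} + 5\right) + 14 = 3 \left(5 + 2 i \sqrt{2}\right) + 14 = \left(15 + 6 i \sqrt{2}\right) + 14 = 29 + 6 i \sqrt{2} \approx 29.0 + 8.4853 i$)
$I S{\left(-3 \right)} \left(7 + 21\right) \left(11 - 23\right) = \left(29 + 6 i \sqrt{2}\right) 4 \left(7 + 21\right) \left(11 - 23\right) = \left(116 + 24 i \sqrt{2}\right) 28 \left(-12\right) = \left(116 + 24 i \sqrt{2}\right) \left(-336\right) = -38976 - 8064 i \sqrt{2}$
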